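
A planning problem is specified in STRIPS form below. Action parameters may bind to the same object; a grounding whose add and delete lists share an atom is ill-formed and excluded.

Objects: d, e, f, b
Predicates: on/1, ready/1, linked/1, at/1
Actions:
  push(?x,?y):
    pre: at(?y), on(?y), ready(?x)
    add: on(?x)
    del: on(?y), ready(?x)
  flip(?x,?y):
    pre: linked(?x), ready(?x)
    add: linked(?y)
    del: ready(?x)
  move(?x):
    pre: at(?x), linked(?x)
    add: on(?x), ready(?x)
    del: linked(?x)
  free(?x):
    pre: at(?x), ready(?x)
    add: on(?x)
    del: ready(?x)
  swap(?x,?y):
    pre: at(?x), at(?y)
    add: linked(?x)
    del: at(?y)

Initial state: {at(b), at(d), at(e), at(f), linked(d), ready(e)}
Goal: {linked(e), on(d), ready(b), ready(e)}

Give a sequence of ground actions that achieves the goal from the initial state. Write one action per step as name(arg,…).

move(d); swap(e,d); swap(b,e); move(b)

1. move(d)  →  {at(b), at(d), at(e), at(f), on(d), ready(d), ready(e)}
2. swap(e,d)  →  {at(b), at(e), at(f), linked(e), on(d), ready(d), ready(e)}
3. swap(b,e)  →  {at(b), at(f), linked(b), linked(e), on(d), ready(d), ready(e)}
4. move(b)  →  {at(b), at(f), linked(e), on(b), on(d), ready(b), ready(d), ready(e)}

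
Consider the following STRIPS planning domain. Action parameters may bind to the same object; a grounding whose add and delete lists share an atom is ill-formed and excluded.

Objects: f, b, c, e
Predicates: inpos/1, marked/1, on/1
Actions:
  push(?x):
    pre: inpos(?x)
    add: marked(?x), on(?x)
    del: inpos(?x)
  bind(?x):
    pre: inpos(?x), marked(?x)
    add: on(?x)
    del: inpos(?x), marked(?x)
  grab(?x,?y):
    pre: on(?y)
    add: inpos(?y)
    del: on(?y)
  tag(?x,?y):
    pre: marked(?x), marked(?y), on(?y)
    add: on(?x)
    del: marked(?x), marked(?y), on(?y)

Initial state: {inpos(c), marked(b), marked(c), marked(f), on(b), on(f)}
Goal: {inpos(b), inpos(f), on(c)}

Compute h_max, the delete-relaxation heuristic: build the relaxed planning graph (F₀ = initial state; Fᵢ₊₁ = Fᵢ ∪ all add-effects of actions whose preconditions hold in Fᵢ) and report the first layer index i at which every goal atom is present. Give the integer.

F0 = init (6 atoms)
F1 = F0 ∪ {inpos(b), inpos(f), on(c)}  (9 atoms)
goal ⊆ F1  ⇒  h_max = 1

1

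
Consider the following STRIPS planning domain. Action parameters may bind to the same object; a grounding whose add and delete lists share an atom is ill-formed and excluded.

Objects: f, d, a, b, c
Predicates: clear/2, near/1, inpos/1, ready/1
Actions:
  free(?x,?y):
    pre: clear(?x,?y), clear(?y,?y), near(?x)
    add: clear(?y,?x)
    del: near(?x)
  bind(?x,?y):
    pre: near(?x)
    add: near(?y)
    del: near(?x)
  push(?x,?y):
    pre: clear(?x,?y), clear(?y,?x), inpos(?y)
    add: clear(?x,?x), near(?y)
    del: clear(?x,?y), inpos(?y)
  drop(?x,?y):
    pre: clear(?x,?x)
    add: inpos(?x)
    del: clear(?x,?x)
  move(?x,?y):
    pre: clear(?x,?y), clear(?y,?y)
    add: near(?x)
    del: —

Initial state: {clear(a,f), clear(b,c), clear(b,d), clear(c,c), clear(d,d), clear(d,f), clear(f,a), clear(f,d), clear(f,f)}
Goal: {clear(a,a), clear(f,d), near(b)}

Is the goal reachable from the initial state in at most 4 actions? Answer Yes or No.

1. drop(f,f)  →  {clear(a,f), clear(b,c), clear(b,d), clear(c,c), clear(d,d), clear(d,f), clear(f,a), clear(f,d), inpos(f)}
2. push(a,f)  →  {clear(a,a), clear(b,c), clear(b,d), clear(c,c), clear(d,d), clear(d,f), clear(f,a), clear(f,d), near(f)}
3. bind(f,b)  →  {clear(a,a), clear(b,c), clear(b,d), clear(c,c), clear(d,d), clear(d,f), clear(f,a), clear(f,d), near(b)}
optimal plan length = 3; 3 ≤ 4

Yes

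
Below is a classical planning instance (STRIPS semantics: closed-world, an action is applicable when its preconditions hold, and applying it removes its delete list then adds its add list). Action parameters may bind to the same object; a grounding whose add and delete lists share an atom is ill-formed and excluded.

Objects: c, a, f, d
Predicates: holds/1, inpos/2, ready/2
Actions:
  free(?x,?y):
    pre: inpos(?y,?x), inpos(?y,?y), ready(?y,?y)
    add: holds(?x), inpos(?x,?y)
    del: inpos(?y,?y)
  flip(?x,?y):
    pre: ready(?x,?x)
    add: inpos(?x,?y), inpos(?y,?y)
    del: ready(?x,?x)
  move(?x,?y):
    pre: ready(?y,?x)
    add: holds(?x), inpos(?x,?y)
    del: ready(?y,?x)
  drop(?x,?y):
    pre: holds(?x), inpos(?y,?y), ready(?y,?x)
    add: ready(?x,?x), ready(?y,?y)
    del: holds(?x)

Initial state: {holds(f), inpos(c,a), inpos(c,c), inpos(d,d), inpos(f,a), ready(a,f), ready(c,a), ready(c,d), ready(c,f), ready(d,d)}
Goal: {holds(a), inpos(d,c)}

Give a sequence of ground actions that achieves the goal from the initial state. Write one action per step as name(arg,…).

flip(d,c); move(a,c)

1. flip(d,c)  →  {holds(f), inpos(c,a), inpos(c,c), inpos(d,c), inpos(d,d), inpos(f,a), ready(a,f), ready(c,a), ready(c,d), ready(c,f)}
2. move(a,c)  →  {holds(a), holds(f), inpos(a,c), inpos(c,a), inpos(c,c), inpos(d,c), inpos(d,d), inpos(f,a), ready(a,f), ready(c,d), ready(c,f)}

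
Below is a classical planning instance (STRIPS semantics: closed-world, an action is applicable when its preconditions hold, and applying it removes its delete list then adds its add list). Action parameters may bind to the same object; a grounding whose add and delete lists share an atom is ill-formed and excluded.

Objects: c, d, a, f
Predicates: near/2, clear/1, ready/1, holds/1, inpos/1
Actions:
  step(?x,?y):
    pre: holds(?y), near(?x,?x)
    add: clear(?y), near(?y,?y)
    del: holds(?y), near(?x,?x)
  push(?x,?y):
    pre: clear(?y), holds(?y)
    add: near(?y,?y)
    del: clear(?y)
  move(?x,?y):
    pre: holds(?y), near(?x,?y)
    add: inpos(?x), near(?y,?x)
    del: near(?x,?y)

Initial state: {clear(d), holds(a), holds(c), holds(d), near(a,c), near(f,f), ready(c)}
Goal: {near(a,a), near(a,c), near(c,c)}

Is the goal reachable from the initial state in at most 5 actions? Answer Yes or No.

1. step(f,c)  →  {clear(c), clear(d), holds(a), holds(d), near(a,c), near(c,c), ready(c)}
2. push(c,d)  →  {clear(c), holds(a), holds(d), near(a,c), near(c,c), near(d,d), ready(c)}
3. step(d,a)  →  {clear(a), clear(c), holds(d), near(a,a), near(a,c), near(c,c), ready(c)}
optimal plan length = 3; 3 ≤ 5

Yes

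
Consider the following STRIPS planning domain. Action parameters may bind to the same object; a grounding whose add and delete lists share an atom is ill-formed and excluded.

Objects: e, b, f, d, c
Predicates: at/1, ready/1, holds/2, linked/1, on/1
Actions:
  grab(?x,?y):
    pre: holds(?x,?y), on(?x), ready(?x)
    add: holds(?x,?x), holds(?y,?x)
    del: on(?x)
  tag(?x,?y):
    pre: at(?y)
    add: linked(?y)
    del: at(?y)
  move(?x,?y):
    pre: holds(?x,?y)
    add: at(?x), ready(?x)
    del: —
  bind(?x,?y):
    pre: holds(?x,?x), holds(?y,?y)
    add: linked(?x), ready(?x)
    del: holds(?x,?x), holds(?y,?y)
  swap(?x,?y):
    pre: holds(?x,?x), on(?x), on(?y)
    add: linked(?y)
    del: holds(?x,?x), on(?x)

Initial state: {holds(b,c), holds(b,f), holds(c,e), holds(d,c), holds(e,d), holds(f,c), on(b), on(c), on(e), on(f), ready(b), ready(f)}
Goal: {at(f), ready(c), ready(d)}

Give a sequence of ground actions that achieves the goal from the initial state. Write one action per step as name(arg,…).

move(f,c); move(d,c); move(c,e)

1. move(f,c)  →  {at(f), holds(b,c), holds(b,f), holds(c,e), holds(d,c), holds(e,d), holds(f,c), on(b), on(c), on(e), on(f), ready(b), ready(f)}
2. move(d,c)  →  {at(d), at(f), holds(b,c), holds(b,f), holds(c,e), holds(d,c), holds(e,d), holds(f,c), on(b), on(c), on(e), on(f), ready(b), ready(d), ready(f)}
3. move(c,e)  →  {at(c), at(d), at(f), holds(b,c), holds(b,f), holds(c,e), holds(d,c), holds(e,d), holds(f,c), on(b), on(c), on(e), on(f), ready(b), ready(c), ready(d), ready(f)}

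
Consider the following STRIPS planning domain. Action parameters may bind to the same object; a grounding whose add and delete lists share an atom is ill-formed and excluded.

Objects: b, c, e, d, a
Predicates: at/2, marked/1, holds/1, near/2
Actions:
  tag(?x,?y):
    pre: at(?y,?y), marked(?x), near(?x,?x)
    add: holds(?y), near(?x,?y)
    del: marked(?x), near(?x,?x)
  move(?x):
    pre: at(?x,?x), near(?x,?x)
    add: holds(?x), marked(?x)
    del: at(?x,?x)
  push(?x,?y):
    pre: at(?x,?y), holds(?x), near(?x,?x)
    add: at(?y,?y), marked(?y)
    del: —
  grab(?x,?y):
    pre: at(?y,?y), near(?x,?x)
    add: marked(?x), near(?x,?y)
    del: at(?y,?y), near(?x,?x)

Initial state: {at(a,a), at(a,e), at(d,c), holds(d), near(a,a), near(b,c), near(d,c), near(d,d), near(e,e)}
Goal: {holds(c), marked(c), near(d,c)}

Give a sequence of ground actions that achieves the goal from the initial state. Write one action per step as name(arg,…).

move(a); push(d,c); tag(a,c)

1. move(a)  →  {at(a,e), at(d,c), holds(a), holds(d), marked(a), near(a,a), near(b,c), near(d,c), near(d,d), near(e,e)}
2. push(d,c)  →  {at(a,e), at(c,c), at(d,c), holds(a), holds(d), marked(a), marked(c), near(a,a), near(b,c), near(d,c), near(d,d), near(e,e)}
3. tag(a,c)  →  {at(a,e), at(c,c), at(d,c), holds(a), holds(c), holds(d), marked(c), near(a,c), near(b,c), near(d,c), near(d,d), near(e,e)}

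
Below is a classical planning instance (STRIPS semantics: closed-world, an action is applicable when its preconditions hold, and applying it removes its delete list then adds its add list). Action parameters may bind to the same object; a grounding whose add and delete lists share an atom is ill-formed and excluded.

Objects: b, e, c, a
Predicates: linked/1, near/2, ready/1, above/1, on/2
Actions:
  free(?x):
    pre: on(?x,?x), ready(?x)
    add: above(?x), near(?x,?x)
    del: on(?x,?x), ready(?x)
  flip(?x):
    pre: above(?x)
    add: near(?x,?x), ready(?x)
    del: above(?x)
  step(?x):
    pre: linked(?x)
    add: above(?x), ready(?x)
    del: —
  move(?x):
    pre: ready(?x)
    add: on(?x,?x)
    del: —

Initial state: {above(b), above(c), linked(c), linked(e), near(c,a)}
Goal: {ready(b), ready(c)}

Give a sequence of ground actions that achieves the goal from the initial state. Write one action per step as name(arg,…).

flip(b); flip(c)

1. flip(b)  →  {above(c), linked(c), linked(e), near(b,b), near(c,a), ready(b)}
2. flip(c)  →  {linked(c), linked(e), near(b,b), near(c,a), near(c,c), ready(b), ready(c)}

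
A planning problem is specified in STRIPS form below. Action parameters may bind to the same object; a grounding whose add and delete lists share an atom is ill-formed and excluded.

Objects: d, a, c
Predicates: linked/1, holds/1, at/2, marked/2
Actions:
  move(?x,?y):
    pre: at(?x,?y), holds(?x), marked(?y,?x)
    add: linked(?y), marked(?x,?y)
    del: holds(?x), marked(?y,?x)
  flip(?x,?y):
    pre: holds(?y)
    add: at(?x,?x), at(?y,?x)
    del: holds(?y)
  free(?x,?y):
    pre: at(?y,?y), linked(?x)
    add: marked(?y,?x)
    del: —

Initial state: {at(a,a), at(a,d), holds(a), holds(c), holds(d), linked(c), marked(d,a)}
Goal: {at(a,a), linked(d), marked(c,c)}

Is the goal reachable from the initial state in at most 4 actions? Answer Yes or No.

1. move(a,d)  →  {at(a,a), at(a,d), holds(c), holds(d), linked(c), linked(d), marked(a,d)}
2. flip(c,d)  →  {at(a,a), at(a,d), at(c,c), at(d,c), holds(c), linked(c), linked(d), marked(a,d)}
3. free(c,c)  →  {at(a,a), at(a,d), at(c,c), at(d,c), holds(c), linked(c), linked(d), marked(a,d), marked(c,c)}
optimal plan length = 3; 3 ≤ 4

Yes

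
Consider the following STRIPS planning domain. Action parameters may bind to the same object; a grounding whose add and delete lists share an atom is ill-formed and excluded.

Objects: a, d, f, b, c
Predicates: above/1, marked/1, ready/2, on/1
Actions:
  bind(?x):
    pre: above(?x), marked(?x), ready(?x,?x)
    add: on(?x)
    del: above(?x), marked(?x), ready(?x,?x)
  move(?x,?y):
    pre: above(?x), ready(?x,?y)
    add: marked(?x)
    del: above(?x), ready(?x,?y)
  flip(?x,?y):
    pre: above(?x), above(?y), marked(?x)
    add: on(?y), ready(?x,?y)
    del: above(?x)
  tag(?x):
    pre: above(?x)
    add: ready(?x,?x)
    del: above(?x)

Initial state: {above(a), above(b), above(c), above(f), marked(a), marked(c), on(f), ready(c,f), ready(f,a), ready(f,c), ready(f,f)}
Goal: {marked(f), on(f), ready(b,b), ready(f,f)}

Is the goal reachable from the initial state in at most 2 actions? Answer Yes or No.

Yes

1. move(f,a)  →  {above(a), above(b), above(c), marked(a), marked(c), marked(f), on(f), ready(c,f), ready(f,c), ready(f,f)}
2. tag(b)  →  {above(a), above(c), marked(a), marked(c), marked(f), on(f), ready(b,b), ready(c,f), ready(f,c), ready(f,f)}
optimal plan length = 2; 2 ≤ 2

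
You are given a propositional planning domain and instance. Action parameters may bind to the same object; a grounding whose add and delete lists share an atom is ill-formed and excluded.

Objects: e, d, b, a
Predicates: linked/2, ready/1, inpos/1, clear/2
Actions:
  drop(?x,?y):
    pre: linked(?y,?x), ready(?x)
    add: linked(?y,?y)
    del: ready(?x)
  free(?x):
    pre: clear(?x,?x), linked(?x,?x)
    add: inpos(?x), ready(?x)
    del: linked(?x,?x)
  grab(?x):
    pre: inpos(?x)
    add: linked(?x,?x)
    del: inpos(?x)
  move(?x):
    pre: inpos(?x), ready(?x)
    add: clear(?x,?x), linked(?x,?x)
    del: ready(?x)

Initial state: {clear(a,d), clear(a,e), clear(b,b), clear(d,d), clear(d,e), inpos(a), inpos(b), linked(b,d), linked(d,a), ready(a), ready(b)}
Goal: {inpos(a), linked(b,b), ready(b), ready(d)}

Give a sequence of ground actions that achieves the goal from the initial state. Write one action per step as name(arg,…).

drop(a,d); free(d); grab(b)

1. drop(a,d)  →  {clear(a,d), clear(a,e), clear(b,b), clear(d,d), clear(d,e), inpos(a), inpos(b), linked(b,d), linked(d,a), linked(d,d), ready(b)}
2. free(d)  →  {clear(a,d), clear(a,e), clear(b,b), clear(d,d), clear(d,e), inpos(a), inpos(b), inpos(d), linked(b,d), linked(d,a), ready(b), ready(d)}
3. grab(b)  →  {clear(a,d), clear(a,e), clear(b,b), clear(d,d), clear(d,e), inpos(a), inpos(d), linked(b,b), linked(b,d), linked(d,a), ready(b), ready(d)}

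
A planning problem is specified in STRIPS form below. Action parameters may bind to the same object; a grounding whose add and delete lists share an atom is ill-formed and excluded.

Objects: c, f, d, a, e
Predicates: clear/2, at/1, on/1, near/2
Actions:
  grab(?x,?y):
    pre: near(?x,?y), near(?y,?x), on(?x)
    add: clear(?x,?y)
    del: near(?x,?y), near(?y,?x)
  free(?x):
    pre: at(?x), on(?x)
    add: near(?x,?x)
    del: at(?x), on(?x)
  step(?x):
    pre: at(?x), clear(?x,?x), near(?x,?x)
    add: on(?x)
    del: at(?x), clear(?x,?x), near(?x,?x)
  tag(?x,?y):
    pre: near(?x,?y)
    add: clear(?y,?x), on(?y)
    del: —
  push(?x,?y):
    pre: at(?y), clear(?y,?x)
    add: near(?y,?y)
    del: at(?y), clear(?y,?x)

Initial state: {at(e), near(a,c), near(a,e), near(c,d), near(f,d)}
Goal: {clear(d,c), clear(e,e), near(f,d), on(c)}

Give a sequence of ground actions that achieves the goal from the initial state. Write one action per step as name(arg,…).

tag(c,d); tag(a,c); tag(a,e); free(e); tag(e,e)

1. tag(c,d)  →  {at(e), clear(d,c), near(a,c), near(a,e), near(c,d), near(f,d), on(d)}
2. tag(a,c)  →  {at(e), clear(c,a), clear(d,c), near(a,c), near(a,e), near(c,d), near(f,d), on(c), on(d)}
3. tag(a,e)  →  {at(e), clear(c,a), clear(d,c), clear(e,a), near(a,c), near(a,e), near(c,d), near(f,d), on(c), on(d), on(e)}
4. free(e)  →  {clear(c,a), clear(d,c), clear(e,a), near(a,c), near(a,e), near(c,d), near(e,e), near(f,d), on(c), on(d)}
5. tag(e,e)  →  {clear(c,a), clear(d,c), clear(e,a), clear(e,e), near(a,c), near(a,e), near(c,d), near(e,e), near(f,d), on(c), on(d), on(e)}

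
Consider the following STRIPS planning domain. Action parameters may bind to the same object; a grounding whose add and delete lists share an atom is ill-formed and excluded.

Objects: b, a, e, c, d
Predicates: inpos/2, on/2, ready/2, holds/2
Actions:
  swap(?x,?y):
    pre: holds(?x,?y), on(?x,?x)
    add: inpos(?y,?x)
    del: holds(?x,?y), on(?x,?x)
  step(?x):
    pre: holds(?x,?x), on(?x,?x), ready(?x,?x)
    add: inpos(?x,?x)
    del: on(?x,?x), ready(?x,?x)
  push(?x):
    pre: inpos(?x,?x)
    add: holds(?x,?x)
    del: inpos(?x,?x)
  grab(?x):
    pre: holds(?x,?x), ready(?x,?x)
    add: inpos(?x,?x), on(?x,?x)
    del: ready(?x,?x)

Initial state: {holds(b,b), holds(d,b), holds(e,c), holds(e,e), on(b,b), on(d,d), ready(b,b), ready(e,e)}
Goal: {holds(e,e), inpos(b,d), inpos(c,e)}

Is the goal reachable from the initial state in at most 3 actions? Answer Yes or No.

Yes

1. swap(d,b)  →  {holds(b,b), holds(e,c), holds(e,e), inpos(b,d), on(b,b), ready(b,b), ready(e,e)}
2. grab(e)  →  {holds(b,b), holds(e,c), holds(e,e), inpos(b,d), inpos(e,e), on(b,b), on(e,e), ready(b,b)}
3. swap(e,c)  →  {holds(b,b), holds(e,e), inpos(b,d), inpos(c,e), inpos(e,e), on(b,b), ready(b,b)}
optimal plan length = 3; 3 ≤ 3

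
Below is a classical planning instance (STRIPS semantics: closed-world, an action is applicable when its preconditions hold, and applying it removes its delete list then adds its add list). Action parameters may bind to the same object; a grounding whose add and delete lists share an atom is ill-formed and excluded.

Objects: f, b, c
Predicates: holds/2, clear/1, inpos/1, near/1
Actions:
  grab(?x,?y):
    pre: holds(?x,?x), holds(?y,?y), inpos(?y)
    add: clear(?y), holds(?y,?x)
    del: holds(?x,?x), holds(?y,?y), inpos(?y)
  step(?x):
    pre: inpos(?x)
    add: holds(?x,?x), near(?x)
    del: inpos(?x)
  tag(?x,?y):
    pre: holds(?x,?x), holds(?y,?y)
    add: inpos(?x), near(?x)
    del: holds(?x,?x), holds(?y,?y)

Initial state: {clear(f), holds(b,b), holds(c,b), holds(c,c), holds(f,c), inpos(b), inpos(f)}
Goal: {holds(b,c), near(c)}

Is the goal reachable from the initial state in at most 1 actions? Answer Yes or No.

1. tag(c,c)  →  {clear(f), holds(b,b), holds(c,b), holds(f,c), inpos(b), inpos(c), inpos(f), near(c)}
2. step(c)  →  {clear(f), holds(b,b), holds(c,b), holds(c,c), holds(f,c), inpos(b), inpos(f), near(c)}
3. grab(c,b)  →  {clear(b), clear(f), holds(b,c), holds(c,b), holds(f,c), inpos(f), near(c)}
optimal plan length = 3; 3 > 1

No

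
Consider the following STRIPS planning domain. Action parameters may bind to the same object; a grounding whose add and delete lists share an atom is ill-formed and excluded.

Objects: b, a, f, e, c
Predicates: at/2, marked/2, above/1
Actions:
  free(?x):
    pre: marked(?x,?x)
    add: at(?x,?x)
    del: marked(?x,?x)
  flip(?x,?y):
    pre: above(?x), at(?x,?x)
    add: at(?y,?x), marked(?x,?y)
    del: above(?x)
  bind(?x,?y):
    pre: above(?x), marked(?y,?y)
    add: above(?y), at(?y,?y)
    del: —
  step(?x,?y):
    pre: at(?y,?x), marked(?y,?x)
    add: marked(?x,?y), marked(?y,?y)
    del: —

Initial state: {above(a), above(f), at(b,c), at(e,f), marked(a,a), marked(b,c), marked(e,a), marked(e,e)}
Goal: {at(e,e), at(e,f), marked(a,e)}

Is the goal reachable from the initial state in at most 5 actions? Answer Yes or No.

1. free(a)  →  {above(a), above(f), at(a,a), at(b,c), at(e,f), marked(b,c), marked(e,a), marked(e,e)}
2. free(e)  →  {above(a), above(f), at(a,a), at(b,c), at(e,e), at(e,f), marked(b,c), marked(e,a)}
3. flip(a,e)  →  {above(f), at(a,a), at(b,c), at(e,a), at(e,e), at(e,f), marked(a,e), marked(b,c), marked(e,a)}
optimal plan length = 3; 3 ≤ 5

Yes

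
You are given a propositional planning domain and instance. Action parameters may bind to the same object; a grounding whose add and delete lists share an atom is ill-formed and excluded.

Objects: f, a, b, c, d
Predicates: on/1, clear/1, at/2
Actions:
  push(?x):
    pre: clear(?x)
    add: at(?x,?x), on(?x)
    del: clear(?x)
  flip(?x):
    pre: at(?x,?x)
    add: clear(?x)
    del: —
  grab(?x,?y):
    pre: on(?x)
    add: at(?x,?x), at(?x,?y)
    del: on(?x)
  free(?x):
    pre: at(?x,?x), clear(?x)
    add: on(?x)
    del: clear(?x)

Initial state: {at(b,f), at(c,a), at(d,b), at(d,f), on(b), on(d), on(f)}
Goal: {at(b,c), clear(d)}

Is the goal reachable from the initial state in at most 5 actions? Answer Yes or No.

Yes

1. grab(b,c)  →  {at(b,b), at(b,c), at(b,f), at(c,a), at(d,b), at(d,f), on(d), on(f)}
2. grab(d,f)  →  {at(b,b), at(b,c), at(b,f), at(c,a), at(d,b), at(d,d), at(d,f), on(f)}
3. flip(d)  →  {at(b,b), at(b,c), at(b,f), at(c,a), at(d,b), at(d,d), at(d,f), clear(d), on(f)}
optimal plan length = 3; 3 ≤ 5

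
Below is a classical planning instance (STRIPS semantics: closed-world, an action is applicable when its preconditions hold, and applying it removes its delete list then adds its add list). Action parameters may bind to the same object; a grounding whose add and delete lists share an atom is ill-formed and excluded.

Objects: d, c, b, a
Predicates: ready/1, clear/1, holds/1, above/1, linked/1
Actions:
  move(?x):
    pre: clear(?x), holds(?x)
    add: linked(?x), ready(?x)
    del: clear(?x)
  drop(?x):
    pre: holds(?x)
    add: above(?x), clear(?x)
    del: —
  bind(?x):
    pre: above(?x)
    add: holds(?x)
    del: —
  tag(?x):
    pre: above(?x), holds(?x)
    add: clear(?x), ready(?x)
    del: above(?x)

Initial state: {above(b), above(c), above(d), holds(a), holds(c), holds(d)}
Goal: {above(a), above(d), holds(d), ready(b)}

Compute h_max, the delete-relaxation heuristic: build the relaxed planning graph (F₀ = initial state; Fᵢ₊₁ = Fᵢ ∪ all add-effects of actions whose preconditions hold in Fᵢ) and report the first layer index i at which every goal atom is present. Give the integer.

F0 = init (6 atoms)
F1 = F0 ∪ {above(a), clear(a), clear(c), clear(d), holds(b), ready(c), ready(d)}  (13 atoms)
F2 = F1 ∪ {clear(b), linked(a), linked(c), linked(d), ready(a), ready(b)}  (19 atoms)
goal ⊆ F2  ⇒  h_max = 2

2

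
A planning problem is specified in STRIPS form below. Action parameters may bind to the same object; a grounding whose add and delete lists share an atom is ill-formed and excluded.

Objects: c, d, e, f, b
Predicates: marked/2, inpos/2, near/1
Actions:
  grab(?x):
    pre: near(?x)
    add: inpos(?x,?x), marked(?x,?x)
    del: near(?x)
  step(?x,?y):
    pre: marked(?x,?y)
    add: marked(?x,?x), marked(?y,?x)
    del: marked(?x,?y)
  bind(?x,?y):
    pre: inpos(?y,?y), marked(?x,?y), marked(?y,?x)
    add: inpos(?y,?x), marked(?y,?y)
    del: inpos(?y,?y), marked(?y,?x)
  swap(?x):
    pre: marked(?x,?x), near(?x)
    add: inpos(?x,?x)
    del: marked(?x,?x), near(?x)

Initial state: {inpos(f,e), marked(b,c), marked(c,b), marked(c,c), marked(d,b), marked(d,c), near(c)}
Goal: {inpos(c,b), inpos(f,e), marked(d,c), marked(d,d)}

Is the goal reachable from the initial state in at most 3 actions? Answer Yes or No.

Yes

1. grab(c)  →  {inpos(c,c), inpos(f,e), marked(b,c), marked(c,b), marked(c,c), marked(d,b), marked(d,c)}
2. step(d,b)  →  {inpos(c,c), inpos(f,e), marked(b,c), marked(b,d), marked(c,b), marked(c,c), marked(d,c), marked(d,d)}
3. bind(b,c)  →  {inpos(c,b), inpos(f,e), marked(b,c), marked(b,d), marked(c,c), marked(d,c), marked(d,d)}
optimal plan length = 3; 3 ≤ 3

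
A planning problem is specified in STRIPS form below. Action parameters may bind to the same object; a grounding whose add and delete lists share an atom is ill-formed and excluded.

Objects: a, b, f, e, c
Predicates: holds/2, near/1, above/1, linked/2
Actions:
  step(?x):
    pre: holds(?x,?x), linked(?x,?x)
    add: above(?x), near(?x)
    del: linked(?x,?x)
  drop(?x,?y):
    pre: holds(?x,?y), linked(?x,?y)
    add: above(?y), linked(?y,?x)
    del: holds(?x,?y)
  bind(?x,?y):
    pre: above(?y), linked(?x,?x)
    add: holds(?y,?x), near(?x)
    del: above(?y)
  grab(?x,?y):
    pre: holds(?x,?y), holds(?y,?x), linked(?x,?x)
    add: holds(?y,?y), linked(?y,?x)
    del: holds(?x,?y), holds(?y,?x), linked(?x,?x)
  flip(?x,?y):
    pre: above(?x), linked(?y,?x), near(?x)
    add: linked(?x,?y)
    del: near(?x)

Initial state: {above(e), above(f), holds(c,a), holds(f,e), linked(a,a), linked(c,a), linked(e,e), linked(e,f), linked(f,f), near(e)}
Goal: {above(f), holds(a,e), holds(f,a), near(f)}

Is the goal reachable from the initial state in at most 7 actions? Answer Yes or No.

1. drop(c,a)  →  {above(a), above(e), above(f), holds(f,e), linked(a,a), linked(a,c), linked(c,a), linked(e,e), linked(e,f), linked(f,f), near(e)}
2. bind(a,f)  →  {above(a), above(e), holds(f,a), holds(f,e), linked(a,a), linked(a,c), linked(c,a), linked(e,e), linked(e,f), linked(f,f), near(a), near(e)}
3. bind(f,e)  →  {above(a), holds(e,f), holds(f,a), holds(f,e), linked(a,a), linked(a,c), linked(c,a), linked(e,e), linked(e,f), linked(f,f), near(a), near(e), near(f)}
4. drop(e,f)  →  {above(a), above(f), holds(f,a), holds(f,e), linked(a,a), linked(a,c), linked(c,a), linked(e,e), linked(e,f), linked(f,e), linked(f,f), near(a), near(e), near(f)}
5. bind(e,a)  →  {above(f), holds(a,e), holds(f,a), holds(f,e), linked(a,a), linked(a,c), linked(c,a), linked(e,e), linked(e,f), linked(f,e), linked(f,f), near(a), near(e), near(f)}
optimal plan length = 5; 5 ≤ 7

Yes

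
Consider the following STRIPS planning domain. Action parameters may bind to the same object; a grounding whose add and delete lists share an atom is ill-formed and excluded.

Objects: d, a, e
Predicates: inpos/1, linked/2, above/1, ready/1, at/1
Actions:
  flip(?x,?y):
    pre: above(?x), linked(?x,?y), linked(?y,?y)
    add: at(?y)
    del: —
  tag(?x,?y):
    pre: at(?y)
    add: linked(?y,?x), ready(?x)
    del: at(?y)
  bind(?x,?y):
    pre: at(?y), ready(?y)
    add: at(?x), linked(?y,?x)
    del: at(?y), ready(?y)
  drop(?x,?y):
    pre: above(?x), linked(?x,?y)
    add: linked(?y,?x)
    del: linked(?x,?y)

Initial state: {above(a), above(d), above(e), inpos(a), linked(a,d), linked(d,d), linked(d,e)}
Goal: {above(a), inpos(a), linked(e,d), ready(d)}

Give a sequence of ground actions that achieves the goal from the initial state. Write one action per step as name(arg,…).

flip(d,d); tag(d,d); drop(d,e)

1. flip(d,d)  →  {above(a), above(d), above(e), at(d), inpos(a), linked(a,d), linked(d,d), linked(d,e)}
2. tag(d,d)  →  {above(a), above(d), above(e), inpos(a), linked(a,d), linked(d,d), linked(d,e), ready(d)}
3. drop(d,e)  →  {above(a), above(d), above(e), inpos(a), linked(a,d), linked(d,d), linked(e,d), ready(d)}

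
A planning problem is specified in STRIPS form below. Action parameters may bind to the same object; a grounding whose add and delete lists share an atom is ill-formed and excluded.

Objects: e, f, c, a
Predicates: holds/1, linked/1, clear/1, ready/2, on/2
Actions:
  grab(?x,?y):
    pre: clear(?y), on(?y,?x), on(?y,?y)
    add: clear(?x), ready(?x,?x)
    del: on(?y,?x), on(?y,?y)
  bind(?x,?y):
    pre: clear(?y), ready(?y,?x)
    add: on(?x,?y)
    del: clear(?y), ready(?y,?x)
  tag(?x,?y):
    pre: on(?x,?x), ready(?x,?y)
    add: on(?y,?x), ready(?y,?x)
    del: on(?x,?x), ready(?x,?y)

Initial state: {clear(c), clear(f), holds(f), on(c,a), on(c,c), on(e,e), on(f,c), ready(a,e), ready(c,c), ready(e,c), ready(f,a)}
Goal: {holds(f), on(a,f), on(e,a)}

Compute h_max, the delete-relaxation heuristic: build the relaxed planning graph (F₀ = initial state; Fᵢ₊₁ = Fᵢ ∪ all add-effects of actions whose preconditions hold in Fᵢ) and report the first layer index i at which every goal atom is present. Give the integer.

2

F0 = init (11 atoms)
F1 = F0 ∪ {clear(a), on(a,f), on(c,e), ready(a,a), ready(c,e)}  (16 atoms)
F2 = F1 ∪ {clear(e), on(a,a), on(e,a), on(e,c), ready(e,e)}  (21 atoms)
goal ⊆ F2  ⇒  h_max = 2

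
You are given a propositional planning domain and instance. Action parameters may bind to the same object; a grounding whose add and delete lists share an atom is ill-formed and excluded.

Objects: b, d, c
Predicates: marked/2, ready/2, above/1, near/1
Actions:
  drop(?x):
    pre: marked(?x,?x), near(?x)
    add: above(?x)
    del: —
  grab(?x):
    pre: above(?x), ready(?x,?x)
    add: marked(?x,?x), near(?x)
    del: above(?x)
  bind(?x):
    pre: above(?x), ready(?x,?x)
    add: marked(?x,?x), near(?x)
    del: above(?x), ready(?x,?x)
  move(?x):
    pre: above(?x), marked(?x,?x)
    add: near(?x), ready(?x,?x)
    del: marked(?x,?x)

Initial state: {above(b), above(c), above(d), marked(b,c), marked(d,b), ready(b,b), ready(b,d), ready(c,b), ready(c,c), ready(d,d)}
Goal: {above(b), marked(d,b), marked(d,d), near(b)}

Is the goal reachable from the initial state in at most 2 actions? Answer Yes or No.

No

1. grab(b)  →  {above(c), above(d), marked(b,b), marked(b,c), marked(d,b), near(b), ready(b,b), ready(b,d), ready(c,b), ready(c,c), ready(d,d)}
2. drop(b)  →  {above(b), above(c), above(d), marked(b,b), marked(b,c), marked(d,b), near(b), ready(b,b), ready(b,d), ready(c,b), ready(c,c), ready(d,d)}
3. grab(d)  →  {above(b), above(c), marked(b,b), marked(b,c), marked(d,b), marked(d,d), near(b), near(d), ready(b,b), ready(b,d), ready(c,b), ready(c,c), ready(d,d)}
optimal plan length = 3; 3 > 2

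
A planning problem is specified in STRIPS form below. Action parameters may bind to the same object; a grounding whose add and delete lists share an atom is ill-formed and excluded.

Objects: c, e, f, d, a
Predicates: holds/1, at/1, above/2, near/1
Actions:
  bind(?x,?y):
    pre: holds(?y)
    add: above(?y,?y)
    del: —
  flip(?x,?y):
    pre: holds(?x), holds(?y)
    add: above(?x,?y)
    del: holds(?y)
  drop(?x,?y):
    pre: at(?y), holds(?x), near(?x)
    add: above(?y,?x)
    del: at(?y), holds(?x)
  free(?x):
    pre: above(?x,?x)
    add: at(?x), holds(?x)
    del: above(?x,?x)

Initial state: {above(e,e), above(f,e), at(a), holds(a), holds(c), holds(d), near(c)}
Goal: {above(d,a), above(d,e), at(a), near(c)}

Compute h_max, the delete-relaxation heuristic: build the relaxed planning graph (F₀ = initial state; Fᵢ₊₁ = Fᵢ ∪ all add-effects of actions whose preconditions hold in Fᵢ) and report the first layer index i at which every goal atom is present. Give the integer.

F0 = init (7 atoms)
F1 = F0 ∪ {above(a,a), above(a,c), above(a,d), above(c,a), above(c,c), above(c,d), above(d,a), above(d,c), above(d,d), at(e), holds(e)}  (18 atoms)
F2 = F1 ∪ {above(a,e), above(c,e), above(d,e), above(e,a), above(e,c), above(e,d), at(c), at(d)}  (26 atoms)
goal ⊆ F2  ⇒  h_max = 2

2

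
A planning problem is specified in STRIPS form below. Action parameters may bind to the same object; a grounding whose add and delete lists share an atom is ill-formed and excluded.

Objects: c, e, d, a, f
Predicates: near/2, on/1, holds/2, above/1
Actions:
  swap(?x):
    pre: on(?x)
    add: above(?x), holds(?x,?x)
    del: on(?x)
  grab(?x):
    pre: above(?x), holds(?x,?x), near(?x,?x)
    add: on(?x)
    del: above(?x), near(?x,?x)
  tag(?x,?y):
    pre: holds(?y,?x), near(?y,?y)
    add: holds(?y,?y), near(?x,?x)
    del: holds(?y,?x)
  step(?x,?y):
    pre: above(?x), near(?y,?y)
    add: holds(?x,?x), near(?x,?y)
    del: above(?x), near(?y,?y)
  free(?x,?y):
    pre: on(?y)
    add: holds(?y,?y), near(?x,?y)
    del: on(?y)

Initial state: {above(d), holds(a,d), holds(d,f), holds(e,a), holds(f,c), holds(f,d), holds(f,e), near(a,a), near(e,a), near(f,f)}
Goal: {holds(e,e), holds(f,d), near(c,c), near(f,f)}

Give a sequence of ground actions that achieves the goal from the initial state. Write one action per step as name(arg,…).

1. tag(c,f)  →  {above(d), holds(a,d), holds(d,f), holds(e,a), holds(f,d), holds(f,e), holds(f,f), near(a,a), near(c,c), near(e,a), near(f,f)}
2. tag(e,f)  →  {above(d), holds(a,d), holds(d,f), holds(e,a), holds(f,d), holds(f,f), near(a,a), near(c,c), near(e,a), near(e,e), near(f,f)}
3. tag(a,e)  →  {above(d), holds(a,d), holds(d,f), holds(e,e), holds(f,d), holds(f,f), near(a,a), near(c,c), near(e,a), near(e,e), near(f,f)}

tag(c,f); tag(e,f); tag(a,e)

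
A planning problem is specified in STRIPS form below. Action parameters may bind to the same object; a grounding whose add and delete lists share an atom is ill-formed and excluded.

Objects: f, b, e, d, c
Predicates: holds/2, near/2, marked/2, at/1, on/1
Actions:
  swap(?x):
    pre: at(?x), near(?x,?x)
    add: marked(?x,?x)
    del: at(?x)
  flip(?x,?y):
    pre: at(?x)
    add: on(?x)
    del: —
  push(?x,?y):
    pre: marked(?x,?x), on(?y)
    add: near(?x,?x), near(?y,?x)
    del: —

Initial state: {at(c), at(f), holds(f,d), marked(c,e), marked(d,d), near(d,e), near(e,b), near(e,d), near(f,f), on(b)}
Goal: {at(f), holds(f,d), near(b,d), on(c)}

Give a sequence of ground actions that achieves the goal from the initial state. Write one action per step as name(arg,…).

flip(c,f); push(d,b)

1. flip(c,f)  →  {at(c), at(f), holds(f,d), marked(c,e), marked(d,d), near(d,e), near(e,b), near(e,d), near(f,f), on(b), on(c)}
2. push(d,b)  →  {at(c), at(f), holds(f,d), marked(c,e), marked(d,d), near(b,d), near(d,d), near(d,e), near(e,b), near(e,d), near(f,f), on(b), on(c)}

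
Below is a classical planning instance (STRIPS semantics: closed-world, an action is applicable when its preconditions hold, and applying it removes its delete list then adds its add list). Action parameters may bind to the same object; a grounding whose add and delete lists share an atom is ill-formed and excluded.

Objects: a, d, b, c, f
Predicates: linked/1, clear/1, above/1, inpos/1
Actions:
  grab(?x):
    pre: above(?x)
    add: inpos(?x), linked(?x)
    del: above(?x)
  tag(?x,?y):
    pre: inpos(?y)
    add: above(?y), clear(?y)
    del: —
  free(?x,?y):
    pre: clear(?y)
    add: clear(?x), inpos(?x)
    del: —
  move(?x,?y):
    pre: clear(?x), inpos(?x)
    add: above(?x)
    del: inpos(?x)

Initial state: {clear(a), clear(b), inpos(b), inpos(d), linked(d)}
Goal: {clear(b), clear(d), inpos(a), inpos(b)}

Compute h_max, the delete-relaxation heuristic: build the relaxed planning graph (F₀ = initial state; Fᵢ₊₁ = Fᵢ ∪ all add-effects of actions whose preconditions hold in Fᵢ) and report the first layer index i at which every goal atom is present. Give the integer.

F0 = init (5 atoms)
F1 = F0 ∪ {above(b), above(d), clear(c), clear(d), clear(f), inpos(a), inpos(c), inpos(f)}  (13 atoms)
goal ⊆ F1  ⇒  h_max = 1

1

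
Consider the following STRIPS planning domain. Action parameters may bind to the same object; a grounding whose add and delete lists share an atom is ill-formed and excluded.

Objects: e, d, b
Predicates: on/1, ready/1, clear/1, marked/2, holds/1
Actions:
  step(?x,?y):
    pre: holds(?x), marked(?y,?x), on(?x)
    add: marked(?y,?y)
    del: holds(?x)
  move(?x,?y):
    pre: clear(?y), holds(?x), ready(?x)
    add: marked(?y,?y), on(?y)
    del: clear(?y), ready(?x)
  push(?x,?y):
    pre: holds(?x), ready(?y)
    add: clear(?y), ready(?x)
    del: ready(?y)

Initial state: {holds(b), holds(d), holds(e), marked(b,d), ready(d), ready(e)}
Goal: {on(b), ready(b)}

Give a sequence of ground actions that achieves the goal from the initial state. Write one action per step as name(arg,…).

1. push(b,e)  →  {clear(e), holds(b), holds(d), holds(e), marked(b,d), ready(b), ready(d)}
2. push(e,b)  →  {clear(b), clear(e), holds(b), holds(d), holds(e), marked(b,d), ready(d), ready(e)}
3. move(e,b)  →  {clear(e), holds(b), holds(d), holds(e), marked(b,b), marked(b,d), on(b), ready(d)}
4. push(b,d)  →  {clear(d), clear(e), holds(b), holds(d), holds(e), marked(b,b), marked(b,d), on(b), ready(b)}

push(b,e); push(e,b); move(e,b); push(b,d)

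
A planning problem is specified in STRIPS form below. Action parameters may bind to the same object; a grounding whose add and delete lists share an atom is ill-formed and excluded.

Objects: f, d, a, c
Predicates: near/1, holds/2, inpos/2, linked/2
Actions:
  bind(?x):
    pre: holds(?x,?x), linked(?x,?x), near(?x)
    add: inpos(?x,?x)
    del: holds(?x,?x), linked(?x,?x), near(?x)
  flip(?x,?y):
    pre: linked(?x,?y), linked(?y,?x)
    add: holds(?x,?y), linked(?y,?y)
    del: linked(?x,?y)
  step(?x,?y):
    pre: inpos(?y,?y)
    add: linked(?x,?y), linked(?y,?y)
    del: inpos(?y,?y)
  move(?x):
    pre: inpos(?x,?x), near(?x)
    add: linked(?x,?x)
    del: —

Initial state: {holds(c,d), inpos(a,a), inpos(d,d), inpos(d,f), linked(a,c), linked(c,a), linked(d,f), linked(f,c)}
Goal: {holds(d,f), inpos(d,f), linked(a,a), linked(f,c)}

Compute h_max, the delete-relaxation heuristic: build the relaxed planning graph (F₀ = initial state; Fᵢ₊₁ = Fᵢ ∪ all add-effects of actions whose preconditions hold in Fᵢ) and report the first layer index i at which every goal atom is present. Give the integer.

F0 = init (8 atoms)
F1 = F0 ∪ {holds(a,c), holds(c,a), linked(a,a), linked(a,d), linked(c,c), linked(c,d), linked(d,a), linked(d,d), linked(f,a), linked(f,d)}  (18 atoms)
F2 = F1 ∪ {holds(a,d), holds(d,a), holds(d,f), holds(f,d), linked(f,f)}  (23 atoms)
goal ⊆ F2  ⇒  h_max = 2

2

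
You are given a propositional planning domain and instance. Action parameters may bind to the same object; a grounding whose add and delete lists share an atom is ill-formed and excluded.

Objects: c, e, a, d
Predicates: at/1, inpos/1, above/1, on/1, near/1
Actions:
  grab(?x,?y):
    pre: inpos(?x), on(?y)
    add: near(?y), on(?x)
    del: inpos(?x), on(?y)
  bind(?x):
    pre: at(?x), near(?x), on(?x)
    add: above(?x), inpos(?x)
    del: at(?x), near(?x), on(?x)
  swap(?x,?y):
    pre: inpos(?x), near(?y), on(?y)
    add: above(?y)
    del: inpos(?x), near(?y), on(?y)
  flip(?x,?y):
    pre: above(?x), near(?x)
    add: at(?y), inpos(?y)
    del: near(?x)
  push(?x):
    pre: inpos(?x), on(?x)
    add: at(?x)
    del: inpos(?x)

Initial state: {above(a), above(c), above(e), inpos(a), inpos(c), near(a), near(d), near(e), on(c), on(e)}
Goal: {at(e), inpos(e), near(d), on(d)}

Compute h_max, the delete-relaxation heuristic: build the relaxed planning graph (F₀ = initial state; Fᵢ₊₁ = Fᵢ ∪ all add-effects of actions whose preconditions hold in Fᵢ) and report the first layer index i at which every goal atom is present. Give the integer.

2

F0 = init (10 atoms)
F1 = F0 ∪ {at(a), at(c), at(d), at(e), inpos(d), inpos(e), near(c), on(a)}  (18 atoms)
F2 = F1 ∪ {on(d)}  (19 atoms)
goal ⊆ F2  ⇒  h_max = 2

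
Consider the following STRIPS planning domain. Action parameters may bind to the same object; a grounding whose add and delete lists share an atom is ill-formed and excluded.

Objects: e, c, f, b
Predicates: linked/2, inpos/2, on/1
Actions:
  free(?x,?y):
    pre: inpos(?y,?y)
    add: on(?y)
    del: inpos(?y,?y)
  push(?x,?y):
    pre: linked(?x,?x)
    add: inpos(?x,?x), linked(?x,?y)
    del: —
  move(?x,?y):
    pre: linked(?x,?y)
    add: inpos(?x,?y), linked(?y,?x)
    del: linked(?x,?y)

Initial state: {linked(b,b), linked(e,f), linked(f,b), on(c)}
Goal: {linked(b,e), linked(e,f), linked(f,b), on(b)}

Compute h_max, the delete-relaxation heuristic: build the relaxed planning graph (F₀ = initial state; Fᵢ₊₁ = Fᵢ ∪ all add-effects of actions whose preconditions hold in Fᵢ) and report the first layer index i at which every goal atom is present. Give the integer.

F0 = init (4 atoms)
F1 = F0 ∪ {inpos(b,b), inpos(e,f), inpos(f,b), linked(b,c), linked(b,e), linked(b,f), linked(f,e)}  (11 atoms)
F2 = F1 ∪ {inpos(b,c), inpos(b,e), inpos(b,f), inpos(f,e), linked(c,b), linked(e,b), on(b)}  (18 atoms)
goal ⊆ F2  ⇒  h_max = 2

2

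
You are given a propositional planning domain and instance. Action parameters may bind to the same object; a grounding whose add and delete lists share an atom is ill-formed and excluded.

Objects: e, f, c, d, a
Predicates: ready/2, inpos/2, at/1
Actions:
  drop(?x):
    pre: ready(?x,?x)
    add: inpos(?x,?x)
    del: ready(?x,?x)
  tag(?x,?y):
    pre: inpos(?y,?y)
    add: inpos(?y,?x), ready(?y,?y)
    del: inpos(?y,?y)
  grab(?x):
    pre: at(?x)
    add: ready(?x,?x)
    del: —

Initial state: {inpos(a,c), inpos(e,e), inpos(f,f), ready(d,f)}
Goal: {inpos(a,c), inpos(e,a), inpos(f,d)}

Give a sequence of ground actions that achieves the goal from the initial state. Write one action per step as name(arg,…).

tag(d,f); tag(a,e)

1. tag(d,f)  →  {inpos(a,c), inpos(e,e), inpos(f,d), ready(d,f), ready(f,f)}
2. tag(a,e)  →  {inpos(a,c), inpos(e,a), inpos(f,d), ready(d,f), ready(e,e), ready(f,f)}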